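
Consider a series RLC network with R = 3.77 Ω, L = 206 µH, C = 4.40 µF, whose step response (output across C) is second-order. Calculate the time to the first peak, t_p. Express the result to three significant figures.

For a series RLC circuit (capacitor voltage as output), ω_n = 1/√(LC) = 1/√(206 µH · 4.40 µF) = 33200 rad/s.
ζ = (R/2)·√(C/L) = (3.77/2)·√(4.40 µF/206 µH) = 0.275.
ω_d = 33200·√(1 − 0.275²) = 31900 rad/s. t_p = π/ω_d = 0.0000984 s.

t_p ≈ 0.0000984 s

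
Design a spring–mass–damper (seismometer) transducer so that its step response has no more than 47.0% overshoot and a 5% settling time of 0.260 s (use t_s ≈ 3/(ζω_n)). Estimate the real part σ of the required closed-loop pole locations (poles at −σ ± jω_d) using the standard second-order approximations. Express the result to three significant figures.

The settling-time spec alone fixes σ = ζω_n = 3/t_s = 3/0.260 = 11.5.
(Overshoot then fixes ζ = 0.234 and hence ω_d = σ·√(1−ζ²)/ζ = 48.0 rad/s.)

σ ≈ 11.5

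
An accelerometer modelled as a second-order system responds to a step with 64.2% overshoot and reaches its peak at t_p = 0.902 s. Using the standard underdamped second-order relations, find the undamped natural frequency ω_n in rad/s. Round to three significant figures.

The overshoot fixes ζ = −ln(OS)/√(π²+ln²(OS)) = 0.140.
t_p = π/ω_d ⇒ ω_d = 3.48 rad/s; then ω_n = ω_d/√(1−ζ²) = 3.52 rad/s.

ω_n ≈ 3.52 rad/s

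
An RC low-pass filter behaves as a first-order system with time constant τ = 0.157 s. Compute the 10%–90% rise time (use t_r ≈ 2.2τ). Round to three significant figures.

t_r ≈ 0.345 s

t_r ≈ 2.2τ = 0.345 s.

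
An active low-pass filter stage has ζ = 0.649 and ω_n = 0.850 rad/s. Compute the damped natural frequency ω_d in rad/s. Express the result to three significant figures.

ω_d = ω_n√(1−ζ²) = 0.850·√0.579 = 0.647 rad/s.

ω_d ≈ 0.647 rad/s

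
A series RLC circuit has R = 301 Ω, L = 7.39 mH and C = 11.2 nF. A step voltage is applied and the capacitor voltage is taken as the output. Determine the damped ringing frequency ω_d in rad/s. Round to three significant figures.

ω_d ≈ 108000 rad/s

For a series RLC circuit (capacitor voltage as output), ω_n = 1/√(LC) = 1/√(7.39 mH · 11.2 nF) = 110000 rad/s.
ζ = (R/2)·√(C/L) = (301/2)·√(11.2 nF/7.39 mH) = 0.185.
ω_d = ω_n√(1−ζ²) = 108000 rad/s.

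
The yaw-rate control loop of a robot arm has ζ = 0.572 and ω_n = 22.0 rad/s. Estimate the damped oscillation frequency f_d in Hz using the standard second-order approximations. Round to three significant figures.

ω_d = ω_n√(1−ζ²) = 22.0·√0.673 = 18.0 rad/s.
f_d = ω_d/(2π) = 2.87 Hz.

f_d ≈ 2.87 Hz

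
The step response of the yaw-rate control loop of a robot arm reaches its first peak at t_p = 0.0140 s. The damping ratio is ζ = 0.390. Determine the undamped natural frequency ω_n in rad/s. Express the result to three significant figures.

Peak time t_p = π/ω_d, so ω_d = π/t_p = π/0.0140 = 224 rad/s.
ω_n = ω_d/√(1−ζ²) = 224/√0.848 = 244 rad/s.

ω_n ≈ 244 rad/s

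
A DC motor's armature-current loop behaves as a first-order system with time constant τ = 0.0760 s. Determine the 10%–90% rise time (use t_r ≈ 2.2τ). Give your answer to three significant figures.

t_r ≈ 0.167 s

t_r ≈ 2.2τ = 0.167 s.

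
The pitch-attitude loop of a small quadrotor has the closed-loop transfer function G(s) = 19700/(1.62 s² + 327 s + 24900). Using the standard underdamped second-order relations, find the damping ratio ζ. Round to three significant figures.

ζ ≈ 0.814

Dividing through by 1.62: denominator becomes s² + 201.9 s + 15370.
So ω_n = √15370 = 124 rad/s and ζ = 201.9/(2·124) = 0.814.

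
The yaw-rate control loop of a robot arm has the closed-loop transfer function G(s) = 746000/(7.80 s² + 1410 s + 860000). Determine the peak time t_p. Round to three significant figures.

Dividing through by 7.80: denominator becomes s² + 180.8 s + 110300.
So ω_n = √110300 = 332 rad/s and ζ = 180.8/(2·332) = 0.272.
ω_d = 332·√(1 − 0.272²) = 320 rad/s. t_p = π/ω_d = 0.00983 s.

t_p ≈ 0.00983 s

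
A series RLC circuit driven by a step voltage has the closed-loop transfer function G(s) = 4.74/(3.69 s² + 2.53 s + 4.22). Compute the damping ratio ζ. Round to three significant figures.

ζ ≈ 0.321

Dividing through by 3.69: denominator becomes s² + 0.6856 s + 1.144.
So ω_n = √1.144 = 1.07 rad/s and ζ = 0.6856/(2·1.07) = 0.321.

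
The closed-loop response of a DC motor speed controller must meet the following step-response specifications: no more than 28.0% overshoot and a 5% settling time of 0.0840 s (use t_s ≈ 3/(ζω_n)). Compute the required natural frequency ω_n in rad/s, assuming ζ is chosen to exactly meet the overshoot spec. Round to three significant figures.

ω_n ≈ 95.1 rad/s

From %OS = 100·exp(−πζ/√(1−ζ²)), invert to get ζ = −ln(OS)/√(π² + ln²(OS)) with OS = 0.280.
−ln 0.280 = 1.273, so ζ = 1.273/√(π² + 1.620) = 0.376.
From t_s ≈ 3/(ζω_n): ω_n = 3/(ζ·t_s) = 3/(0.376·0.0840) = 95.1 rad/s.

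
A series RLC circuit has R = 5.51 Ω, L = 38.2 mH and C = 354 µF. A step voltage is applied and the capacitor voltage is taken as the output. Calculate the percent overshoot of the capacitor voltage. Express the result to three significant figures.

%OS ≈ 42.1%

For a series RLC circuit (capacitor voltage as output), ω_n = 1/√(LC) = 1/√(38.2 mH · 354 µF) = 272 rad/s.
ζ = (R/2)·√(C/L) = (5.51/2)·√(354 µF/38.2 mH) = 0.265.
%OS = 100 e^{−πζ/√(1−ζ²)} with ζ = 0.265 gives 42.1%.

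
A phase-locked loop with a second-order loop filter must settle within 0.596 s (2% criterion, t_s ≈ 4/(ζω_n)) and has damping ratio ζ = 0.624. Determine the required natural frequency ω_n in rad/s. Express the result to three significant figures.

Rearranging t_s ≈ 4/(ζω_n) gives ω_n = 4/(ζ·t_s) = 4/(0.624 × 0.596) = 10.8 rad/s.

ω_n ≈ 10.8 rad/s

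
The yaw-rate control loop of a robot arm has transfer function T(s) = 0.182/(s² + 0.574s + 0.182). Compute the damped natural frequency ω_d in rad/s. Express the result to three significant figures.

ω_d ≈ 0.316 rad/s

Comparing the denominator to s² + 2ζω_n s + ω_n²: ω_n = √0.182 = 0.427 rad/s, and 2ζω_n = 0.574 so ζ = 0.574/(2·0.427) = 0.673.
ω_d = 0.427·√(1 − 0.673²) = 0.316 rad/s.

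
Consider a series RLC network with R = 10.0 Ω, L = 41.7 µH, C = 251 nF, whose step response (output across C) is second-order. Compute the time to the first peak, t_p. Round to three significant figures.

t_p ≈ 0.0000110 s

For a series RLC circuit (capacitor voltage as output), ω_n = 1/√(LC) = 1/√(41.7 µH · 251 nF) = 309000 rad/s.
ζ = (R/2)·√(C/L) = (10.0/2)·√(251 nF/41.7 µH) = 0.388.
ω_d = 309000·√(1 − 0.388²) = 285000 rad/s. t_p = π/ω_d = 0.0000110 s.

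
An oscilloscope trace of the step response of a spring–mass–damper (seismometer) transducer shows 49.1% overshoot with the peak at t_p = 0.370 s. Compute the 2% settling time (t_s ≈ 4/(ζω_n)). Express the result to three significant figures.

t_s ≈ 2.08 s

The overshoot fixes ζ = −ln(OS)/√(π²+ln²(OS)) = 0.221.
From t_p = π/ω_d, ω_d = π/0.370 = 8.49 rad/s, so ω_n = ω_d/√(1−ζ²) = 8.71 rad/s.
t_s ≈ 4/(ζω_n) = 4/(0.221·8.71) = 2.08 s.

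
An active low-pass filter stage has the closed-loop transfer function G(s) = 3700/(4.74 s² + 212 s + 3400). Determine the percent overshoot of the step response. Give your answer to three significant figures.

Dividing through by 4.74: denominator becomes s² + 44.73 s + 717.3.
So ω_n = √717.3 = 26.8 rad/s and ζ = 44.73/(2·26.8) = 0.835.
%OS = 100 e^{−πζ/√(1−ζ²)} with ζ = 0.835 gives 0.851%.

%OS ≈ 0.851%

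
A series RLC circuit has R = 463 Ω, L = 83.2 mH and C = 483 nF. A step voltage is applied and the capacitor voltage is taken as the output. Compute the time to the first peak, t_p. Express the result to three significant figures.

t_p ≈ 0.000759 s

For a series RLC circuit (capacitor voltage as output), ω_n = 1/√(LC) = 1/√(83.2 mH · 483 nF) = 4990 rad/s.
ζ = (R/2)·√(C/L) = (463/2)·√(483 nF/83.2 mH) = 0.558.
ω_d = ω_n√(1−ζ²) = 4140 rad/s. t_p = π/ω_d = 0.000759 s.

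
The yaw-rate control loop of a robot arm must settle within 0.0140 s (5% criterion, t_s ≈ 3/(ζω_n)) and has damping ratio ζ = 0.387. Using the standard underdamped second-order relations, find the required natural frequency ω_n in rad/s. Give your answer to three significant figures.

ω_n ≈ 554 rad/s

Rearranging t_s ≈ 3/(ζω_n) gives ω_n = 3/(ζ·t_s) = 3/(0.387 × 0.0140) = 554 rad/s.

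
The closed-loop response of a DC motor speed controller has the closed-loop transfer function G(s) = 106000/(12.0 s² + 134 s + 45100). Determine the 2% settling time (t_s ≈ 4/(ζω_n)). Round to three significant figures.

t_s ≈ 0.716 s

Dividing through by 12.0: denominator becomes s² + 11.17 s + 3758.
So ω_n = √3758 = 61.3 rad/s and ζ = 11.17/(2·61.3) = 0.0911.
t_s ≈ 4/(ζω_n) = 0.716 s.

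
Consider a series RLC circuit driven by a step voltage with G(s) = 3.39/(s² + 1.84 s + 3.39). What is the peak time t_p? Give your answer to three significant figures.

t_p ≈ 1.97 s

Comparing the denominator to s² + 2ζω_n s + ω_n²: ω_n = √3.39 = 1.84 rad/s, and 2ζω_n = 1.84 so ζ = 1.84/(2·1.84) = 0.500.
ω_d = 1.84·√(1 − 0.500²) = 1.59 rad/s. Then t_p = π/ω_d = 1.97 s.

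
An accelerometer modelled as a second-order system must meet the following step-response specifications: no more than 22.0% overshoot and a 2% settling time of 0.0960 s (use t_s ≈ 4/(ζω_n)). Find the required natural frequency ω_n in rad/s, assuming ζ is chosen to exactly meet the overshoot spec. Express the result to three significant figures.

ω_n ≈ 96.0 rad/s

ζ = −ln(OS)/√(π² + (ln OS)²). With OS = 0.220, ln OS = −1.514 and ζ = 1.514/3.487 = 0.434.
Then ω_n = 4/(ζ t_s) = 4/(0.434 × 0.0960) = 96.0 rad/s.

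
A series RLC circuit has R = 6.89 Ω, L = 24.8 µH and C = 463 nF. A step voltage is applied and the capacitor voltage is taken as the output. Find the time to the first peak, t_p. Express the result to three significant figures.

t_p ≈ 0.0000121 s

For a series RLC circuit (capacitor voltage as output), ω_n = 1/√(LC) = 1/√(24.8 µH · 463 nF) = 295000 rad/s.
ζ = (R/2)·√(C/L) = (6.89/2)·√(463 nF/24.8 µH) = 0.471.
The damped frequency ω_d = ω_n√(1−ζ²) = 260000 rad/s. t_p = π/ω_d = 0.0000121 s.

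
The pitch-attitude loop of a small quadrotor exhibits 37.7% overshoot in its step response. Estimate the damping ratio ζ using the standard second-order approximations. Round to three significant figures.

ζ ≈ 0.297

ζ = −ln(OS)/√(π² + (ln OS)²). With OS = 0.377, ln OS = −0.9755 and ζ = 0.9755/3.290 = 0.297.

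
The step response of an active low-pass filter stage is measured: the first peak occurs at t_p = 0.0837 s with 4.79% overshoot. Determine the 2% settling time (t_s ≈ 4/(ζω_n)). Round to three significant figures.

t_s ≈ 0.110 s

ζ from %OS: ζ = |ln 0.0479|/√(π²+ln²0.0479) = 0.695.
t_p = π/ω_d ⇒ ω_d = 37.5 rad/s; then ω_n = ω_d/√(1−ζ²) = 52.2 rad/s.
t_s ≈ 4/(ζω_n) = 4/(0.695·52.2) = 0.110 s.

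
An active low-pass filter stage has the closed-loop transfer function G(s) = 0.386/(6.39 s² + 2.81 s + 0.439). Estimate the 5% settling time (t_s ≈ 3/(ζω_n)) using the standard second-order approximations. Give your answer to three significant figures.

Dividing through by 6.39: denominator becomes s² + 0.4397 s + 0.06870.
So ω_n = √0.06870 = 0.262 rad/s and ζ = 0.4397/(2·0.262) = 0.839.
t_s ≈ 3/(ζω_n) = 13.6 s.

t_s ≈ 13.6 s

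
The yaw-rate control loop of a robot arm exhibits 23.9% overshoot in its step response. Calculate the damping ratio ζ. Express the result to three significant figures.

ζ ≈ 0.415

Inverting the overshoot relation: ζ = |ln 0.239|/√(π² + ln²0.239) = 0.415.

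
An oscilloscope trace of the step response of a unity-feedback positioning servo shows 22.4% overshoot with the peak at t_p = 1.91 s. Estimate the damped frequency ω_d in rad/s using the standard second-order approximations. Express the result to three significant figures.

t_p = π/ω_d, so ω_d = π/1.91 = 1.64 rad/s.

ω_d ≈ 1.64 rad/s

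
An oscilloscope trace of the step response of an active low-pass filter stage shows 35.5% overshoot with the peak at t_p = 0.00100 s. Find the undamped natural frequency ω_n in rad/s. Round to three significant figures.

ω_n ≈ 3310 rad/s

ζ from %OS: ζ = |ln 0.355|/√(π²+ln²0.355) = 0.313.
t_p = π/ω_d ⇒ ω_d = 3140 rad/s; then ω_n = ω_d/√(1−ζ²) = 3310 rad/s.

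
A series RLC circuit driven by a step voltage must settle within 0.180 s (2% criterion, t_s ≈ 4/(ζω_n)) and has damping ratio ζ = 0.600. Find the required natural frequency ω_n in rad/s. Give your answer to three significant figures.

Rearranging t_s ≈ 4/(ζω_n) gives ω_n = 4/(ζ·t_s) = 4/(0.600 × 0.180) = 37.0 rad/s.

ω_n ≈ 37.0 rad/s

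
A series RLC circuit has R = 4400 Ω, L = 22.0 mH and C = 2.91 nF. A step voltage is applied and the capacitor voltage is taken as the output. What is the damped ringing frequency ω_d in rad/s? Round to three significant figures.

ω_d ≈ 75000 rad/s

For a series RLC circuit (capacitor voltage as output), ω_n = 1/√(LC) = 1/√(22.0 mH · 2.91 nF) = 125000 rad/s.
ζ = (R/2)·√(C/L) = (4400/2)·√(2.91 nF/22.0 mH) = 0.800.
ω_d = 125000·√(1 − 0.800²) = 75000 rad/s.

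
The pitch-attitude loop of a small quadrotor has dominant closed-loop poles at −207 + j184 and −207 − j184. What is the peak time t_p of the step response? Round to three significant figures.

t_p ≈ 0.0171 s

t_p = π/ω_d with ω_d = 184 (the imaginary part), so t_p = 0.0171 s.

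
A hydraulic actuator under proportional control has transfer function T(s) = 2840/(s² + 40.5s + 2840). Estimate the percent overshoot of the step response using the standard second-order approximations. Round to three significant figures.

Matching coefficients with s² + 2ζω_n s + ω_n² gives ω_n² = 2840 ⇒ ω_n = 53.3 rad/s, and ζ = 40.5/(2ω_n) = 0.380.
Overshoot: exp(−π·0.380/√(1−0.380²)) = 0.275, i.e. 27.5%.

%OS ≈ 27.5%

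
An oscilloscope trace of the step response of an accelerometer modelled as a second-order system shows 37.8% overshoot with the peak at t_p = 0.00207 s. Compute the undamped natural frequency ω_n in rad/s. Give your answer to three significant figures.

ω_n ≈ 1590 rad/s

From the overshoot, ζ = −ln(OS)/√(π²+ln²(OS)) = 0.296.
From t_p = π/ω_d, ω_d = π/0.00207 = 1520 rad/s, so ω_n = ω_d/√(1−ζ²) = 1590 rad/s.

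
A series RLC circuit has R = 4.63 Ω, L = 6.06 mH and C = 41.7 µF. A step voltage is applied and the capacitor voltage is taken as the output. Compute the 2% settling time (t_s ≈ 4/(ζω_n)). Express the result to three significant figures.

t_s ≈ 0.0105 s

For a series RLC circuit (capacitor voltage as output), ω_n = 1/√(LC) = 1/√(6.06 mH · 41.7 µF) = 1990 rad/s.
ζ = (R/2)·√(C/L) = (4.63/2)·√(41.7 µF/6.06 mH) = 0.192.
t_s ≈ 4/(ζω_n) = 0.0105 s.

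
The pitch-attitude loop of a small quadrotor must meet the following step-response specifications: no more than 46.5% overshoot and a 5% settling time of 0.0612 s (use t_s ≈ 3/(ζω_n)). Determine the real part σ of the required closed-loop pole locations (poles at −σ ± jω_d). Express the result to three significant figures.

σ ≈ 49.0

The settling-time spec alone fixes σ = ζω_n = 3/t_s = 3/0.0612 = 49.0.
(Overshoot then fixes ζ = 0.237 and hence ω_d = σ·√(1−ζ²)/ζ = 201 rad/s.)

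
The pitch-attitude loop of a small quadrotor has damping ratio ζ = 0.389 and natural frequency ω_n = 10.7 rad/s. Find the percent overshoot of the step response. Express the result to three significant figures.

%OS ≈ 26.5%

For an underdamped second-order system, %OS = 100·exp(−πζ/√(1−ζ²)).
πζ/√(1−ζ²) = π·0.389/√(1−0.151) = 1.327, so %OS = 100·e^(−1.327) = 26.5%.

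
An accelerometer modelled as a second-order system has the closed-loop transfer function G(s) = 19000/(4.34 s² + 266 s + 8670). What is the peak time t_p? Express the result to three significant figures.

Dividing through by 4.34: denominator becomes s² + 61.29 s + 1998.
So ω_n = √1998 = 44.7 rad/s and ζ = 61.29/(2·44.7) = 0.686.
ω_d = 44.7·√(1 − 0.686²) = 32.5 rad/s. t_p = π/ω_d = 0.0966 s.

t_p ≈ 0.0966 s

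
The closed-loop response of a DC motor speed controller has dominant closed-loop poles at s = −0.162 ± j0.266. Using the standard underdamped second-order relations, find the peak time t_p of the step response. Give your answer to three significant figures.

t_p ≈ 11.8 s

t_p = π/ω_d with ω_d = 0.266 (the imaginary part), so t_p = 11.8 s.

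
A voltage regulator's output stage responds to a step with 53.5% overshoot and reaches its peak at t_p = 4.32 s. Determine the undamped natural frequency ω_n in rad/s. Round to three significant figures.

From the overshoot, ζ = −ln(OS)/√(π²+ln²(OS)) = 0.195.
From t_p = π/ω_d, ω_d = π/4.32 = 0.727 rad/s, so ω_n = ω_d/√(1−ζ²) = 0.741 rad/s.

ω_n ≈ 0.741 rad/s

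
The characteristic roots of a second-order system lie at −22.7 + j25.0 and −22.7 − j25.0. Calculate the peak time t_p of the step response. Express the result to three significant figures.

t_p ≈ 0.126 s

t_p = π/ω_d with ω_d = 25.0 (the imaginary part), so t_p = 0.126 s.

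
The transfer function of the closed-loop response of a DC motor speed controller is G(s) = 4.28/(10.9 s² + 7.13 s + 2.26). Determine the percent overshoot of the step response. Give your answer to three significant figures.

%OS ≈ 3.90%

Dividing through by 10.9: denominator becomes s² + 0.6541 s + 0.2073.
So ω_n = √0.2073 = 0.455 rad/s and ζ = 0.6541/(2·0.455) = 0.718.
%OS = 100 e^{−πζ/√(1−ζ²)} with ζ = 0.718 gives 3.90%.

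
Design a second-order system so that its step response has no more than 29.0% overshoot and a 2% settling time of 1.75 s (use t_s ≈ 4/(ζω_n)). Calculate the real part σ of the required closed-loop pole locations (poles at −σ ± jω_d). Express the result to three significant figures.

σ ≈ 2.29

The settling-time spec alone fixes σ = ζω_n = 4/t_s = 4/1.75 = 2.29.
(Overshoot then fixes ζ = 0.367 and hence ω_d = σ·√(1−ζ²)/ζ = 5.80 rad/s.)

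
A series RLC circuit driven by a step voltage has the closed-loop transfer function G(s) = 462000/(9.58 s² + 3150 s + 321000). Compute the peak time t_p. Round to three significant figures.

Dividing through by 9.58: denominator becomes s² + 328.8 s + 33510.
So ω_n = √33510 = 183 rad/s and ζ = 328.8/(2·183) = 0.898.
The damped frequency ω_d = ω_n√(1−ζ²) = 80.5 rad/s. t_p = π/ω_d = 0.0390 s.

t_p ≈ 0.0390 s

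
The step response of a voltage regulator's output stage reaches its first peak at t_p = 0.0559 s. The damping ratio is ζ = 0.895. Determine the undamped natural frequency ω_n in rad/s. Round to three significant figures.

Peak time t_p = π/ω_d, so ω_d = π/t_p = π/0.0559 = 56.2 rad/s.
ω_n = ω_d/√(1−ζ²) = 56.2/√0.199 = 126 rad/s.

ω_n ≈ 126 rad/s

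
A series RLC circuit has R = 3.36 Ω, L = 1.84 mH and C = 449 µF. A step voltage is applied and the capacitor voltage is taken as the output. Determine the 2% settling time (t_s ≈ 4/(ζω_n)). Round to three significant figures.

t_s ≈ 0.00438 s

For a series RLC circuit (capacitor voltage as output), ω_n = 1/√(LC) = 1/√(1.84 mH · 449 µF) = 1100 rad/s.
ζ = (R/2)·√(C/L) = (3.36/2)·√(449 µF/1.84 mH) = 0.830.
t_s ≈ 4/(ζω_n) = 0.00438 s.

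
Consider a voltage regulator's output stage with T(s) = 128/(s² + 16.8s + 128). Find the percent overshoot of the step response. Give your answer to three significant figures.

%OS ≈ 3.07%

Comparing the denominator to s² + 2ζω_n s + ω_n²: ω_n = √128 = 11.3 rad/s, and 2ζω_n = 16.8 so ζ = 16.8/(2·11.3) = 0.742.
Overshoot: exp(−π·0.742/√(1−0.742²)) = 0.0307, i.e. 3.07%.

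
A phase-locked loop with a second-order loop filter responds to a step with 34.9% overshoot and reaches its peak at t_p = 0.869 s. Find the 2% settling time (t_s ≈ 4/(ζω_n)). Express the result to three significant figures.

ζ from %OS: ζ = |ln 0.349|/√(π²+ln²0.349) = 0.318.
From t_p = π/ω_d, ω_d = π/0.869 = 3.62 rad/s, so ω_n = ω_d/√(1−ζ²) = 3.81 rad/s.
t_s ≈ 4/(ζω_n) = 4/(0.318·3.81) = 3.30 s.

t_s ≈ 3.30 s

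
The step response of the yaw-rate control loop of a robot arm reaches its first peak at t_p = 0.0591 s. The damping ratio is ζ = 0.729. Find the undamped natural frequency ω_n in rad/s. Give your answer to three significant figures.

Peak time t_p = π/ω_d, so ω_d = π/t_p = π/0.0591 = 53.2 rad/s.
ω_n = ω_d/√(1−ζ²) = 53.2/√0.469 = 77.7 rad/s.

ω_n ≈ 77.7 rad/s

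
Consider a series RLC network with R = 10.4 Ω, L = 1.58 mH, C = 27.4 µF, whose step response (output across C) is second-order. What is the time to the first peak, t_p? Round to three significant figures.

For a series RLC circuit (capacitor voltage as output), ω_n = 1/√(LC) = 1/√(1.58 mH · 27.4 µF) = 4810 rad/s.
ζ = (R/2)·√(C/L) = (10.4/2)·√(27.4 µF/1.58 mH) = 0.685.
ω_d = ω_n√(1−ζ²) = 3500 rad/s. t_p = π/ω_d = 0.000897 s.

t_p ≈ 0.000897 s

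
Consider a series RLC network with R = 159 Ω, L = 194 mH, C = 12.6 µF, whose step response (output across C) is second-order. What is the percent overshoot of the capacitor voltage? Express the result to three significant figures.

For a series RLC circuit (capacitor voltage as output), ω_n = 1/√(LC) = 1/√(194 mH · 12.6 µF) = 640 rad/s.
ζ = (R/2)·√(C/L) = (159/2)·√(12.6 µF/194 mH) = 0.641.
%OS = 100·exp(−πζ/√(1−ζ²)) = 7.27%.

%OS ≈ 7.27%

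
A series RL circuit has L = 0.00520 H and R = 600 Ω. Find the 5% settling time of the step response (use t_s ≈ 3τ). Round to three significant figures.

t_s ≈ 0.0000260 s

τ = L/R = 0.00520/600 = 0.00000867 s.
t_s ≈ 3τ = 0.0000260 s.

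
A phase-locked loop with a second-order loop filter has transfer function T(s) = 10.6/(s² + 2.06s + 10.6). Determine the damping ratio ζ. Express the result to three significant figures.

ζ ≈ 0.316

Matching coefficients with s² + 2ζω_n s + ω_n² gives ω_n² = 10.6 ⇒ ω_n = 3.26 rad/s, and ζ = 2.06/(2ω_n) = 0.316.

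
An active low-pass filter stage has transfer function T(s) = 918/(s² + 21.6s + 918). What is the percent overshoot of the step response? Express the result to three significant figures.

%OS ≈ 30.2%

ω_n = √918 = 30.3 rad/s; ζ = 21.6/(2·30.3) = 0.356.
Overshoot: exp(−π·0.356/√(1−0.356²)) = 0.302, i.e. 30.2%.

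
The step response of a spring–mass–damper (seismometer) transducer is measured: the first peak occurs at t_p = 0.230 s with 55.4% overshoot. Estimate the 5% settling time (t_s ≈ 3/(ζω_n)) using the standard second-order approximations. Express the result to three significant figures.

From the overshoot, ζ = −ln(OS)/√(π²+ln²(OS)) = 0.185.
From t_p = π/ω_d, ω_d = π/0.230 = 13.7 rad/s, so ω_n = ω_d/√(1−ζ²) = 13.9 rad/s.
t_s ≈ 3/(ζω_n) = 3/(0.185·13.9) = 1.17 s.

t_s ≈ 1.17 s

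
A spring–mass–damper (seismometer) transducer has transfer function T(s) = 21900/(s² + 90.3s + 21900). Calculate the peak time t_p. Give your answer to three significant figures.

Comparing the denominator to s² + 2ζω_n s + ω_n²: ω_n = √21900 = 148 rad/s, and 2ζω_n = 90.3 so ζ = 90.3/(2·148) = 0.305.
ω_d = 148·√(1 − 0.305²) = 141 rad/s. Then t_p = π/ω_d = 0.0223 s.

t_p ≈ 0.0223 s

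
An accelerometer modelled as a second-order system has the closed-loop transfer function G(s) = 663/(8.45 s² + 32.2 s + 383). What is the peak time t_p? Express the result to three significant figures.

Dividing through by 8.45: denominator becomes s² + 3.811 s + 45.33.
So ω_n = √45.33 = 6.73 rad/s and ζ = 3.811/(2·6.73) = 0.283.
The damped frequency ω_d = ω_n√(1−ζ²) = 6.46 rad/s. t_p = π/ω_d = 0.487 s.

t_p ≈ 0.487 s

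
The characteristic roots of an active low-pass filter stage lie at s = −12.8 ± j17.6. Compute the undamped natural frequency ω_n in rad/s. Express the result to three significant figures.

ω_n ≈ 21.8 rad/s

The poles are at −σ ± jω_d with σ = 12.8 and ω_d = 17.6, so ω_n = √(σ²+ω_d²) = 21.8 rad/s and ζ = σ/ω_n = 0.588.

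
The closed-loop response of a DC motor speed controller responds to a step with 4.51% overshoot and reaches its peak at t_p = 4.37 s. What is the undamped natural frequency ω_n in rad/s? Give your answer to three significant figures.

ω_n ≈ 1.01 rad/s

ζ from %OS: ζ = |ln 0.0451|/√(π²+ln²0.0451) = 0.702.
t_p = π/ω_d ⇒ ω_d = 0.719 rad/s; then ω_n = ω_d/√(1−ζ²) = 1.01 rad/s.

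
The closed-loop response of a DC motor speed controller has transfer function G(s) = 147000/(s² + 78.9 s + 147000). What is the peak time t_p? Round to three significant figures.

t_p ≈ 0.00824 s

Matching coefficients with s² + 2ζω_n s + ω_n² gives ω_n² = 147000 ⇒ ω_n = 383 rad/s, and ζ = 78.9/(2ω_n) = 0.103.
ω_d = ω_n√(1−ζ²) = 381 rad/s. Then t_p = π/ω_d = 0.00824 s.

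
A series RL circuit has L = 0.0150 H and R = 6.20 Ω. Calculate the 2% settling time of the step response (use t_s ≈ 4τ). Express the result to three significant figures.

t_s ≈ 0.00968 s

τ = L/R = 0.0150/6.20 = 0.00242 s.
t_s ≈ 4τ = 0.00968 s.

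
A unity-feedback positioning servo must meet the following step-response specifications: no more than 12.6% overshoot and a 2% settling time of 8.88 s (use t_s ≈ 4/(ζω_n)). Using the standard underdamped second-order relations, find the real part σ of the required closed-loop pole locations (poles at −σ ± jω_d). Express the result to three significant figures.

σ ≈ 0.450

The settling-time spec alone fixes σ = ζω_n = 4/t_s = 4/8.88 = 0.450.
(Overshoot then fixes ζ = 0.550 and hence ω_d = σ·√(1−ζ²)/ζ = 0.683 rad/s.)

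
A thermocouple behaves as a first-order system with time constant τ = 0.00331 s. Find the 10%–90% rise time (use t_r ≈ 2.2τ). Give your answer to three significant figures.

t_r ≈ 2.2τ = 0.00728 s.

t_r ≈ 0.00728 s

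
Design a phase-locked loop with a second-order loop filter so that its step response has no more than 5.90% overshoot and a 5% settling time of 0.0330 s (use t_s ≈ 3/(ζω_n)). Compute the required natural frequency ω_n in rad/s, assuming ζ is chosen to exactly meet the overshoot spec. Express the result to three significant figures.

ω_n ≈ 136 rad/s

Inverting the overshoot relation: ζ = |ln 0.0590|/√(π² + ln²0.0590) = 0.669.
From t_s ≈ 3/(ζω_n): ω_n = 3/(ζ·t_s) = 3/(0.669·0.0330) = 136 rad/s.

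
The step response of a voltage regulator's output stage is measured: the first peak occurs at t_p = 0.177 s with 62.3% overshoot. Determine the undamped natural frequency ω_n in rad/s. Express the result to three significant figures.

ω_n ≈ 17.9 rad/s

The overshoot fixes ζ = −ln(OS)/√(π²+ln²(OS)) = 0.149.
From t_p = π/ω_d, ω_d = π/0.177 = 17.7 rad/s, so ω_n = ω_d/√(1−ζ²) = 17.9 rad/s.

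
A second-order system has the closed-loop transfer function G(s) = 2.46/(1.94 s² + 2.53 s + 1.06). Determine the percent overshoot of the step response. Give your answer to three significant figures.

Dividing through by 1.94: denominator becomes s² + 1.304 s + 0.5464.
So ω_n = √0.5464 = 0.739 rad/s and ζ = 1.304/(2·0.739) = 0.882.
Overshoot: exp(−π·0.882/√(1−0.882²)) = 0.00278, i.e. 0.278%.

%OS ≈ 0.278%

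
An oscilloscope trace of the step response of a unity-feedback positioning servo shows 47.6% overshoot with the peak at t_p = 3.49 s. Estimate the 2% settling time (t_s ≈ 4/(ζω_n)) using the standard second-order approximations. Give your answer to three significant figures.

ζ from %OS: ζ = |ln 0.476|/√(π²+ln²0.476) = 0.230.
From t_p = π/ω_d, ω_d = π/3.49 = 0.900 rad/s, so ω_n = ω_d/√(1−ζ²) = 0.925 rad/s.
t_s ≈ 4/(ζω_n) = 4/(0.230·0.925) = 18.8 s.

t_s ≈ 18.8 s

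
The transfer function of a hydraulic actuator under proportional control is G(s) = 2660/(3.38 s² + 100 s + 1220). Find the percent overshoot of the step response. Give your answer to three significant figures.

Dividing through by 3.38: denominator becomes s² + 29.59 s + 360.9.
So ω_n = √360.9 = 19.0 rad/s and ζ = 29.59/(2·19.0) = 0.779.
Overshoot: exp(−π·0.779/√(1−0.779²)) = 0.0203, i.e. 2.03%.

%OS ≈ 2.03%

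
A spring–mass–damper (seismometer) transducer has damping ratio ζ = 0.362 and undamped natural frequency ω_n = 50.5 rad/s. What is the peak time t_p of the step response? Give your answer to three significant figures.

The damped frequency is ω_d = ω_n√(1−ζ²) = 50.5·√(1−0.131) = 47.1 rad/s.
Peak time t_p = π/ω_d = π/47.1 = 0.0667 s.

t_p ≈ 0.0667 s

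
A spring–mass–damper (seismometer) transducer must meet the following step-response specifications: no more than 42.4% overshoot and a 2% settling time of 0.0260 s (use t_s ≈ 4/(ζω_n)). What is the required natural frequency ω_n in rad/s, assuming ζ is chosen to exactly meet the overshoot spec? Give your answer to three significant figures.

From %OS = 100·exp(−πζ/√(1−ζ²)), invert to get ζ = −ln(OS)/√(π² + ln²(OS)) with OS = 0.424.
−ln 0.424 = 0.8580, so ζ = 0.8580/√(π² + 0.7362) = 0.263.
From t_s ≈ 4/(ζω_n): ω_n = 4/(ζ·t_s) = 4/(0.263·0.0260) = 584 rad/s.

ω_n ≈ 584 rad/s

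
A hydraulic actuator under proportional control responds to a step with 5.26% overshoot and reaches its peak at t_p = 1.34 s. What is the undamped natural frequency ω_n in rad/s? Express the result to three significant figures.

ζ from %OS: ζ = |ln 0.0526|/√(π²+ln²0.0526) = 0.684.
t_p = π/ω_d ⇒ ω_d = 2.34 rad/s; then ω_n = ω_d/√(1−ζ²) = 3.21 rad/s.

ω_n ≈ 3.21 rad/s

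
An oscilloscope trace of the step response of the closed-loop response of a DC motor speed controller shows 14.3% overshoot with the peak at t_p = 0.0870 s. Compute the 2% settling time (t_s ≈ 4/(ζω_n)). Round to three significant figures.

From the overshoot, ζ = −ln(OS)/√(π²+ln²(OS)) = 0.526.
t_p = π/ω_d ⇒ ω_d = 36.1 rad/s; then ω_n = ω_d/√(1−ζ²) = 42.5 rad/s.
t_s ≈ 4/(ζω_n) = 4/(0.526·42.5) = 0.179 s.

t_s ≈ 0.179 s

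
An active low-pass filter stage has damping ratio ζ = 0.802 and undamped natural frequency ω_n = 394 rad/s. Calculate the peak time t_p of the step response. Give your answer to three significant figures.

The damped frequency is ω_d = ω_n√(1−ζ²) = 394·√(1−0.643) = 235 rad/s.
Peak time t_p = π/ω_d = π/235 = 0.0133 s.

t_p ≈ 0.0133 s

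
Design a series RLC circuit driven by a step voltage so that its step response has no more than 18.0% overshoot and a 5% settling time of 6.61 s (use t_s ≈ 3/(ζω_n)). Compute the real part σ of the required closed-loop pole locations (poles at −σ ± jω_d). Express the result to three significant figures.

σ ≈ 0.454

The settling-time spec alone fixes σ = ζω_n = 3/t_s = 3/6.61 = 0.454.
(Overshoot then fixes ζ = 0.479 and hence ω_d = σ·√(1−ζ²)/ζ = 0.831 rad/s.)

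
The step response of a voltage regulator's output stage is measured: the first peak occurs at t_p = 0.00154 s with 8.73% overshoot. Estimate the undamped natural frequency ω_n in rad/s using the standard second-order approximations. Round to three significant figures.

From the overshoot, ζ = −ln(OS)/√(π²+ln²(OS)) = 0.613.
From t_p = π/ω_d, ω_d = π/0.00154 = 2040 rad/s, so ω_n = ω_d/√(1−ζ²) = 2580 rad/s.

ω_n ≈ 2580 rad/s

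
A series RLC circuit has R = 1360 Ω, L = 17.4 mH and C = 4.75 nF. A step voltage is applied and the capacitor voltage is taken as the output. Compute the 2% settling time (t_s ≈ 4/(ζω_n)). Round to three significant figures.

t_s ≈ 0.000102 s

For a series RLC circuit (capacitor voltage as output), ω_n = 1/√(LC) = 1/√(17.4 mH · 4.75 nF) = 110000 rad/s.
ζ = (R/2)·√(C/L) = (1360/2)·√(4.75 nF/17.4 mH) = 0.355.
t_s ≈ 4/(ζω_n) = 0.000102 s.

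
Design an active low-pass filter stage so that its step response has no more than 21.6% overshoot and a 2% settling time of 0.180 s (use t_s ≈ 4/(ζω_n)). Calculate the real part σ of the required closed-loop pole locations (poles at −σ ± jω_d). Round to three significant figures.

The settling-time spec alone fixes σ = ζω_n = 4/t_s = 4/0.180 = 22.2.
(Overshoot then fixes ζ = 0.438 and hence ω_d = σ·√(1−ζ²)/ζ = 45.6 rad/s.)

σ ≈ 22.2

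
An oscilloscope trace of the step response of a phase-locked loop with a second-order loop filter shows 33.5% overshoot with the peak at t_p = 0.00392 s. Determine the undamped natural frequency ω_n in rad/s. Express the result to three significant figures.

ω_n ≈ 849 rad/s

ζ from %OS: ζ = |ln 0.335|/√(π²+ln²0.335) = 0.329.
t_p = π/ω_d ⇒ ω_d = 801 rad/s; then ω_n = ω_d/√(1−ζ²) = 849 rad/s.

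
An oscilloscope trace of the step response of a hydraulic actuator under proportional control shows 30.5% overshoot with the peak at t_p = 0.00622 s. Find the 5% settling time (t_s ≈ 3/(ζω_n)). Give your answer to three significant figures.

From the overshoot, ζ = −ln(OS)/√(π²+ln²(OS)) = 0.354.
From t_p = π/ω_d, ω_d = π/0.00622 = 505 rad/s, so ω_n = ω_d/√(1−ζ²) = 540 rad/s.
t_s ≈ 3/(ζω_n) = 3/(0.354·540) = 0.0157 s.

t_s ≈ 0.0157 s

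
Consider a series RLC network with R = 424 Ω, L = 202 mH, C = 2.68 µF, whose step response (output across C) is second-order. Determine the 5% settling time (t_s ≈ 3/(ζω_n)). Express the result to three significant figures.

For a series RLC circuit (capacitor voltage as output), ω_n = 1/√(LC) = 1/√(202 mH · 2.68 µF) = 1360 rad/s.
ζ = (R/2)·√(C/L) = (424/2)·√(2.68 µF/202 mH) = 0.772.
t_s ≈ 3/(ζω_n) = 0.00286 s.

t_s ≈ 0.00286 s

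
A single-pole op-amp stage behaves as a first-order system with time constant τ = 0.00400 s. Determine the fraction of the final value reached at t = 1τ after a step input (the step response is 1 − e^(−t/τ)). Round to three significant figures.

y/y_∞ ≈ 0.632

y(t)/y_∞ = 1 − e^(−t/τ) = 1 − e^(−1) = 1 − e^(−1.00) = 0.632.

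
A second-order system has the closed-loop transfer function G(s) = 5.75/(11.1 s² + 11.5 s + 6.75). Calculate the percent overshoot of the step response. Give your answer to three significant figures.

%OS ≈ 6.13%

Dividing through by 11.1: denominator becomes s² + 1.036 s + 0.6081.
So ω_n = √0.6081 = 0.780 rad/s and ζ = 1.036/(2·0.780) = 0.664.
Overshoot: exp(−π·0.664/√(1−0.664²)) = 0.0613, i.e. 6.13%.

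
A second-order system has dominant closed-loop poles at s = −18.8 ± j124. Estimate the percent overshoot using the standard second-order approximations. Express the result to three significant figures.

With σ = 18.8, ω_d = 124: ω_n = √(σ²+ω_d²) = 125 rad/s, ζ = σ/ω_n = 0.150.
%OS = 100 e^{−πζ/√(1−ζ²)} with ζ = 0.150 gives 62.1%.

%OS ≈ 62.1%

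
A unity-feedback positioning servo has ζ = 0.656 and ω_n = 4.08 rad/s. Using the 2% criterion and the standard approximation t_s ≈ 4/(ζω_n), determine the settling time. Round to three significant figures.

t_s ≈ 4/(ζω_n) = 4/(0.656 × 4.08) = 1.49 s.

t_s ≈ 1.49 s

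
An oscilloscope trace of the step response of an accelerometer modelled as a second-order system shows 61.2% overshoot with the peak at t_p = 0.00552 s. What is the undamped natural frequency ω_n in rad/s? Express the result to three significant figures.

The overshoot fixes ζ = −ln(OS)/√(π²+ln²(OS)) = 0.154.
From t_p = π/ω_d, ω_d = π/0.00552 = 569 rad/s, so ω_n = ω_d/√(1−ζ²) = 576 rad/s.

ω_n ≈ 576 rad/s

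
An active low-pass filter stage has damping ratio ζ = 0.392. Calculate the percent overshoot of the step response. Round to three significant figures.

%OS ≈ 26.2%

For an underdamped second-order system, %OS = 100·exp(−πζ/√(1−ζ²)).
πζ/√(1−ζ²) = π·0.392/√(1−0.154) = 1.339, so %OS = 100·e^(−1.339) = 26.2%.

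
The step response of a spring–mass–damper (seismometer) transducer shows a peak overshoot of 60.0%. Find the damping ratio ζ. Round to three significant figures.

ζ ≈ 0.160

Inverting the overshoot relation: ζ = |ln 0.600|/√(π² + ln²0.600) = 0.160.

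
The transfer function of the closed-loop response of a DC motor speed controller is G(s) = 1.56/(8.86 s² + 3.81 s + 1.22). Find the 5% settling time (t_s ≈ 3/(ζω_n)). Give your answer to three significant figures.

Dividing through by 8.86: denominator becomes s² + 0.4300 s + 0.1377.
So ω_n = √0.1377 = 0.371 rad/s and ζ = 0.4300/(2·0.371) = 0.579.
t_s ≈ 3/(ζω_n) = 14.0 s.

t_s ≈ 14.0 s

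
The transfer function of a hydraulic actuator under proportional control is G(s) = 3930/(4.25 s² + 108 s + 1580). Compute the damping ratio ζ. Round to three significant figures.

ζ ≈ 0.659

Dividing through by 4.25: denominator becomes s² + 25.41 s + 371.8.
So ω_n = √371.8 = 19.3 rad/s and ζ = 25.41/(2·19.3) = 0.659.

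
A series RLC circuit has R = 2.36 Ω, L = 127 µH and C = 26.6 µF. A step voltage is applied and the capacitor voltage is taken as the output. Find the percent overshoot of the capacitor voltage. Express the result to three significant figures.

For a series RLC circuit (capacitor voltage as output), ω_n = 1/√(LC) = 1/√(127 µH · 26.6 µF) = 17200 rad/s.
ζ = (R/2)·√(C/L) = (2.36/2)·√(26.6 µF/127 µH) = 0.540.
%OS = 100 e^{−πζ/√(1−ζ²)} with ζ = 0.540 gives 13.3%.

%OS ≈ 13.3%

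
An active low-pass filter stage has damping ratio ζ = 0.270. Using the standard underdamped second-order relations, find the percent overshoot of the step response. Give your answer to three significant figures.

%OS ≈ 41.4%

For an underdamped second-order system, %OS = 100·exp(−πζ/√(1−ζ²)).
πζ/√(1−ζ²) = π·0.270/√(1−0.0729) = 0.8809, so %OS = 100·e^(−0.8809) = 41.4%.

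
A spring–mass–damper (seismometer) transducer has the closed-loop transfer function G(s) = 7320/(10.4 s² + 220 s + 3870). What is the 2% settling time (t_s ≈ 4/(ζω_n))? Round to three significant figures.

t_s ≈ 0.378 s

Dividing through by 10.4: denominator becomes s² + 21.15 s + 372.1.
So ω_n = √372.1 = 19.3 rad/s and ζ = 21.15/(2·19.3) = 0.548.
t_s ≈ 4/(ζω_n) = 0.378 s.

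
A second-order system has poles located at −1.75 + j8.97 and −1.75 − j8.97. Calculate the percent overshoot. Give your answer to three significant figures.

%OS ≈ 54.2%

With σ = 1.75, ω_d = 8.97: ω_n = √(σ²+ω_d²) = 9.14 rad/s, ζ = σ/ω_n = 0.191.
%OS = 100·exp(−πζ/√(1−ζ²)) = 54.2%.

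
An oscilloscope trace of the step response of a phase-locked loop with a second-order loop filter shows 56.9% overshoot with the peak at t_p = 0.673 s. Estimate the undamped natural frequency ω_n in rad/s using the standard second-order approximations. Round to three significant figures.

ζ from %OS: ζ = |ln 0.569|/√(π²+ln²0.569) = 0.177.
t_p = π/ω_d ⇒ ω_d = 4.67 rad/s; then ω_n = ω_d/√(1−ζ²) = 4.74 rad/s.

ω_n ≈ 4.74 rad/s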